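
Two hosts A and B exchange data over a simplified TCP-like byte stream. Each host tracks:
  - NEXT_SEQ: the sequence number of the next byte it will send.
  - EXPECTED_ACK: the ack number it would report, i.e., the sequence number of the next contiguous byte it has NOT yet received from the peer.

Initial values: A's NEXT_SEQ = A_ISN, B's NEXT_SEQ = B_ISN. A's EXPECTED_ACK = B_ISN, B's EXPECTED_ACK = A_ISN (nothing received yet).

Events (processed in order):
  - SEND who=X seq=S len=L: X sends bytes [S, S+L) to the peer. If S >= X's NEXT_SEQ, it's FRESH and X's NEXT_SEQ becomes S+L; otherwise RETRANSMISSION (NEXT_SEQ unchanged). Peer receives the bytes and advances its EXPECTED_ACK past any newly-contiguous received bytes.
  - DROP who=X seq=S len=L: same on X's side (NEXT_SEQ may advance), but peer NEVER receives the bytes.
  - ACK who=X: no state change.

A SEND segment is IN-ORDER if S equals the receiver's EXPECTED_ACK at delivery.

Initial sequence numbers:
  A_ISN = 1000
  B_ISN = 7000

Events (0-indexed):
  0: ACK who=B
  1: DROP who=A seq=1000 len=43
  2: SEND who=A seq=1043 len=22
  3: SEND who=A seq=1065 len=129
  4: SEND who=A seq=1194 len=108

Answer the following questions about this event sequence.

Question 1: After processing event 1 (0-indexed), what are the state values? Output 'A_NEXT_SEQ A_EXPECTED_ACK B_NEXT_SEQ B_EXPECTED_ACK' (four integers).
After event 0: A_seq=1000 A_ack=7000 B_seq=7000 B_ack=1000
After event 1: A_seq=1043 A_ack=7000 B_seq=7000 B_ack=1000

1043 7000 7000 1000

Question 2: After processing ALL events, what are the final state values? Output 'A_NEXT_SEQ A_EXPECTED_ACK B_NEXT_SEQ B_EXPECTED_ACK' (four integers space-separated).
After event 0: A_seq=1000 A_ack=7000 B_seq=7000 B_ack=1000
After event 1: A_seq=1043 A_ack=7000 B_seq=7000 B_ack=1000
After event 2: A_seq=1065 A_ack=7000 B_seq=7000 B_ack=1000
After event 3: A_seq=1194 A_ack=7000 B_seq=7000 B_ack=1000
After event 4: A_seq=1302 A_ack=7000 B_seq=7000 B_ack=1000

Answer: 1302 7000 7000 1000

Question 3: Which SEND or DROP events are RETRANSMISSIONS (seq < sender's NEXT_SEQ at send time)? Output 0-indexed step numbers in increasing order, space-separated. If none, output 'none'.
Step 1: DROP seq=1000 -> fresh
Step 2: SEND seq=1043 -> fresh
Step 3: SEND seq=1065 -> fresh
Step 4: SEND seq=1194 -> fresh

Answer: none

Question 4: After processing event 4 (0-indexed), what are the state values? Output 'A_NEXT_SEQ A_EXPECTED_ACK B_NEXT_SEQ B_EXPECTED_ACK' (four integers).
After event 0: A_seq=1000 A_ack=7000 B_seq=7000 B_ack=1000
After event 1: A_seq=1043 A_ack=7000 B_seq=7000 B_ack=1000
After event 2: A_seq=1065 A_ack=7000 B_seq=7000 B_ack=1000
After event 3: A_seq=1194 A_ack=7000 B_seq=7000 B_ack=1000
After event 4: A_seq=1302 A_ack=7000 B_seq=7000 B_ack=1000

1302 7000 7000 1000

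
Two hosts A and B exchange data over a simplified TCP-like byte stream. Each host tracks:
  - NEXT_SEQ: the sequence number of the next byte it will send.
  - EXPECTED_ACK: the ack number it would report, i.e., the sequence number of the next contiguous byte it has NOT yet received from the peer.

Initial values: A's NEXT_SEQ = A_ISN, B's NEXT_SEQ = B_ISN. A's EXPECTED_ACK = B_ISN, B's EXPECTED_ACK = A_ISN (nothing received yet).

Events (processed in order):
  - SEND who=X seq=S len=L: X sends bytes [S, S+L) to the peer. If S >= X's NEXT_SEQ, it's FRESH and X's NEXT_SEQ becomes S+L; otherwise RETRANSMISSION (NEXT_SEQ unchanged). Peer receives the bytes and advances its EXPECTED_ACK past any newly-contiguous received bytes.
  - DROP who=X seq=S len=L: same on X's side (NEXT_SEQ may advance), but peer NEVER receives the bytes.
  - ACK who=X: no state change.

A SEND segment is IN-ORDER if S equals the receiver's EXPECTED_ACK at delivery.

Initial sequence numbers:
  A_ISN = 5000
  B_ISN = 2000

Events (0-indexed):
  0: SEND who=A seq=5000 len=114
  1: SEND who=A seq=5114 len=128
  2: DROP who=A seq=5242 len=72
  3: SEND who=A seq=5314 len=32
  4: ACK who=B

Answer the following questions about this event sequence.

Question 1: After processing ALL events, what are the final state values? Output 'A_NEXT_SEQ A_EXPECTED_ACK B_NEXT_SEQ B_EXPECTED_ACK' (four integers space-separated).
After event 0: A_seq=5114 A_ack=2000 B_seq=2000 B_ack=5114
After event 1: A_seq=5242 A_ack=2000 B_seq=2000 B_ack=5242
After event 2: A_seq=5314 A_ack=2000 B_seq=2000 B_ack=5242
After event 3: A_seq=5346 A_ack=2000 B_seq=2000 B_ack=5242
After event 4: A_seq=5346 A_ack=2000 B_seq=2000 B_ack=5242

Answer: 5346 2000 2000 5242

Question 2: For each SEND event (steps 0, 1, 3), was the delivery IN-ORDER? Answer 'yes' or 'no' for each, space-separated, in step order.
Step 0: SEND seq=5000 -> in-order
Step 1: SEND seq=5114 -> in-order
Step 3: SEND seq=5314 -> out-of-order

Answer: yes yes no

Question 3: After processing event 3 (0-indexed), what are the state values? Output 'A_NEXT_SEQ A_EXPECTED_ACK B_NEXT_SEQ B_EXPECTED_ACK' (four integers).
After event 0: A_seq=5114 A_ack=2000 B_seq=2000 B_ack=5114
After event 1: A_seq=5242 A_ack=2000 B_seq=2000 B_ack=5242
After event 2: A_seq=5314 A_ack=2000 B_seq=2000 B_ack=5242
After event 3: A_seq=5346 A_ack=2000 B_seq=2000 B_ack=5242

5346 2000 2000 5242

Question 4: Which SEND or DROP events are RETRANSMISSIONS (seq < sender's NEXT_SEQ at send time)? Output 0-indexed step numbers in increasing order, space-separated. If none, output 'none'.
Step 0: SEND seq=5000 -> fresh
Step 1: SEND seq=5114 -> fresh
Step 2: DROP seq=5242 -> fresh
Step 3: SEND seq=5314 -> fresh

Answer: none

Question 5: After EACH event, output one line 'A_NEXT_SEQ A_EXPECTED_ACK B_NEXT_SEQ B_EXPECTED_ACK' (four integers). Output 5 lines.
5114 2000 2000 5114
5242 2000 2000 5242
5314 2000 2000 5242
5346 2000 2000 5242
5346 2000 2000 5242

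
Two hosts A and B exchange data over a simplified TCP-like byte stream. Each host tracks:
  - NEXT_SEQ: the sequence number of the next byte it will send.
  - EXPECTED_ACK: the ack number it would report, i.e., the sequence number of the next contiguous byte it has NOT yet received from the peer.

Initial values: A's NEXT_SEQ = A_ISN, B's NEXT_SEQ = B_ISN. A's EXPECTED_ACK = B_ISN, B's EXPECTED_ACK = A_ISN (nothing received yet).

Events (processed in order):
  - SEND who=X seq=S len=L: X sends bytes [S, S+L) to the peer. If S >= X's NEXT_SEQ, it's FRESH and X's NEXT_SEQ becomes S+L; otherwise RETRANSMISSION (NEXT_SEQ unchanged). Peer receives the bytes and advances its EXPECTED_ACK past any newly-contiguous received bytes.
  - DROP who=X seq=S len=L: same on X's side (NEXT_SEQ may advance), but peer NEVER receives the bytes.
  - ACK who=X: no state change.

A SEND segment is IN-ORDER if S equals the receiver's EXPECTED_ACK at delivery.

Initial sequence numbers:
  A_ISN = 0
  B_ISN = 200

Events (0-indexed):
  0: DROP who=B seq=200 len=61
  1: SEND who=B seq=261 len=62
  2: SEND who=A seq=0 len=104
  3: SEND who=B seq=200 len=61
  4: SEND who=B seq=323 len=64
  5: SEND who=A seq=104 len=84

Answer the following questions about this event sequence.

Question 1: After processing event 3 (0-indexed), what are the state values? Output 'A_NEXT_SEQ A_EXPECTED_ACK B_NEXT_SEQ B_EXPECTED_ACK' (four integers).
After event 0: A_seq=0 A_ack=200 B_seq=261 B_ack=0
After event 1: A_seq=0 A_ack=200 B_seq=323 B_ack=0
After event 2: A_seq=104 A_ack=200 B_seq=323 B_ack=104
After event 3: A_seq=104 A_ack=323 B_seq=323 B_ack=104

104 323 323 104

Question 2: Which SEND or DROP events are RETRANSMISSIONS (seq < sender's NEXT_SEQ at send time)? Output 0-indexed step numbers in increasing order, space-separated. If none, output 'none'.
Step 0: DROP seq=200 -> fresh
Step 1: SEND seq=261 -> fresh
Step 2: SEND seq=0 -> fresh
Step 3: SEND seq=200 -> retransmit
Step 4: SEND seq=323 -> fresh
Step 5: SEND seq=104 -> fresh

Answer: 3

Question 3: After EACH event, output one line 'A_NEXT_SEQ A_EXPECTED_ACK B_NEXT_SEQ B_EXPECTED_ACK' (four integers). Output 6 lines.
0 200 261 0
0 200 323 0
104 200 323 104
104 323 323 104
104 387 387 104
188 387 387 188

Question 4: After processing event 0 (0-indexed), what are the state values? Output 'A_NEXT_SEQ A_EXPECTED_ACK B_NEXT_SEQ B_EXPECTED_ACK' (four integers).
After event 0: A_seq=0 A_ack=200 B_seq=261 B_ack=0

0 200 261 0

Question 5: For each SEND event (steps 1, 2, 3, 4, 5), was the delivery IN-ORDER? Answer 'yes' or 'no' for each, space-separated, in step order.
Answer: no yes yes yes yes

Derivation:
Step 1: SEND seq=261 -> out-of-order
Step 2: SEND seq=0 -> in-order
Step 3: SEND seq=200 -> in-order
Step 4: SEND seq=323 -> in-order
Step 5: SEND seq=104 -> in-order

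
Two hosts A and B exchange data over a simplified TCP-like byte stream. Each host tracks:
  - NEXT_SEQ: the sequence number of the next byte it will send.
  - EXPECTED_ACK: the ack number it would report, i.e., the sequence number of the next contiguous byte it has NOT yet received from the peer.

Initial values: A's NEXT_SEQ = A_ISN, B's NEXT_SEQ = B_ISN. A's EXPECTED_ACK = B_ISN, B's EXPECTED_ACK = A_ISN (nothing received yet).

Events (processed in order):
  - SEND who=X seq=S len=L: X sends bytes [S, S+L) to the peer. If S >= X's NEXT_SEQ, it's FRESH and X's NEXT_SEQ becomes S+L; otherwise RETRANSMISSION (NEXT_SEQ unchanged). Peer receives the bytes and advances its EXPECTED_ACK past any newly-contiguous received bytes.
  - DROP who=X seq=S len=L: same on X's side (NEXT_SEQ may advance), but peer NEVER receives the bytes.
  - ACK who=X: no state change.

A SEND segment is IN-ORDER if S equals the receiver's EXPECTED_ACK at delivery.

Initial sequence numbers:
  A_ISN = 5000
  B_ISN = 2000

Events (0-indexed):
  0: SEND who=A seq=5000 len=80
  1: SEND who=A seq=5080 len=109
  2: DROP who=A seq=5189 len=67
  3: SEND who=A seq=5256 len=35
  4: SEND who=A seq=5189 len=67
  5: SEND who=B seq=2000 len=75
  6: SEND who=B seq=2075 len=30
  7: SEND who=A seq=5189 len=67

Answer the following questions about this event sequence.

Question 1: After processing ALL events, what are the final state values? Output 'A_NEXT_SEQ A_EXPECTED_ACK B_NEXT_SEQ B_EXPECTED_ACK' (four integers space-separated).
After event 0: A_seq=5080 A_ack=2000 B_seq=2000 B_ack=5080
After event 1: A_seq=5189 A_ack=2000 B_seq=2000 B_ack=5189
After event 2: A_seq=5256 A_ack=2000 B_seq=2000 B_ack=5189
After event 3: A_seq=5291 A_ack=2000 B_seq=2000 B_ack=5189
After event 4: A_seq=5291 A_ack=2000 B_seq=2000 B_ack=5291
After event 5: A_seq=5291 A_ack=2075 B_seq=2075 B_ack=5291
After event 6: A_seq=5291 A_ack=2105 B_seq=2105 B_ack=5291
After event 7: A_seq=5291 A_ack=2105 B_seq=2105 B_ack=5291

Answer: 5291 2105 2105 5291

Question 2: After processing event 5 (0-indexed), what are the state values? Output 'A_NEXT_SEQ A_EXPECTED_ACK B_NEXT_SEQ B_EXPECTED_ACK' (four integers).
After event 0: A_seq=5080 A_ack=2000 B_seq=2000 B_ack=5080
After event 1: A_seq=5189 A_ack=2000 B_seq=2000 B_ack=5189
After event 2: A_seq=5256 A_ack=2000 B_seq=2000 B_ack=5189
After event 3: A_seq=5291 A_ack=2000 B_seq=2000 B_ack=5189
After event 4: A_seq=5291 A_ack=2000 B_seq=2000 B_ack=5291
After event 5: A_seq=5291 A_ack=2075 B_seq=2075 B_ack=5291

5291 2075 2075 5291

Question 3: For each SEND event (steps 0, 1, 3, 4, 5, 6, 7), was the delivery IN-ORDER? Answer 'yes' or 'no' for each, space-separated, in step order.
Answer: yes yes no yes yes yes no

Derivation:
Step 0: SEND seq=5000 -> in-order
Step 1: SEND seq=5080 -> in-order
Step 3: SEND seq=5256 -> out-of-order
Step 4: SEND seq=5189 -> in-order
Step 5: SEND seq=2000 -> in-order
Step 6: SEND seq=2075 -> in-order
Step 7: SEND seq=5189 -> out-of-order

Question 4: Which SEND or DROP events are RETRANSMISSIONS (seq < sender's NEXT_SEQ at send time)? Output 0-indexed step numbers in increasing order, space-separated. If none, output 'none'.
Step 0: SEND seq=5000 -> fresh
Step 1: SEND seq=5080 -> fresh
Step 2: DROP seq=5189 -> fresh
Step 3: SEND seq=5256 -> fresh
Step 4: SEND seq=5189 -> retransmit
Step 5: SEND seq=2000 -> fresh
Step 6: SEND seq=2075 -> fresh
Step 7: SEND seq=5189 -> retransmit

Answer: 4 7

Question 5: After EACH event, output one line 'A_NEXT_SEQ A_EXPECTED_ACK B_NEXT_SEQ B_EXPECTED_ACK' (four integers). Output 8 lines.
5080 2000 2000 5080
5189 2000 2000 5189
5256 2000 2000 5189
5291 2000 2000 5189
5291 2000 2000 5291
5291 2075 2075 5291
5291 2105 2105 5291
5291 2105 2105 5291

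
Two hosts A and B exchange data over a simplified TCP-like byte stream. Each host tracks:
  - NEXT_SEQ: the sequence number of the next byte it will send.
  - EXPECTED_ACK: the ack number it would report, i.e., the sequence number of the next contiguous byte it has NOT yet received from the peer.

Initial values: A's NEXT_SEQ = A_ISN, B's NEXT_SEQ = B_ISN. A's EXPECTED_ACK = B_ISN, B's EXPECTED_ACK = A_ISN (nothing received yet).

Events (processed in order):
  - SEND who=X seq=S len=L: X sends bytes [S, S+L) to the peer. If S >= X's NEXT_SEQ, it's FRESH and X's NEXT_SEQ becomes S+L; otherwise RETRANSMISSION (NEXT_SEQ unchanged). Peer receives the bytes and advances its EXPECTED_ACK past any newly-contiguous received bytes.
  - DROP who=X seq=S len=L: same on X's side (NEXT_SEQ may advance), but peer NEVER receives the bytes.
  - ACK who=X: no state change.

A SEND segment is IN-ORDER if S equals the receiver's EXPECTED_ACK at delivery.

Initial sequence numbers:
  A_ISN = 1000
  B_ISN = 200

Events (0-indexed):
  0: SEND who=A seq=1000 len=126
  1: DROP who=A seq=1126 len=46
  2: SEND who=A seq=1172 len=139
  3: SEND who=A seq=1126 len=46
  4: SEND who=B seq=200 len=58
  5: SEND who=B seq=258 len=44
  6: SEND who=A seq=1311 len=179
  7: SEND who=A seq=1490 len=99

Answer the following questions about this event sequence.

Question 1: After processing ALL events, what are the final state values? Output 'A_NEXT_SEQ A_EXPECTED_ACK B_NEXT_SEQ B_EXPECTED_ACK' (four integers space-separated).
Answer: 1589 302 302 1589

Derivation:
After event 0: A_seq=1126 A_ack=200 B_seq=200 B_ack=1126
After event 1: A_seq=1172 A_ack=200 B_seq=200 B_ack=1126
After event 2: A_seq=1311 A_ack=200 B_seq=200 B_ack=1126
After event 3: A_seq=1311 A_ack=200 B_seq=200 B_ack=1311
After event 4: A_seq=1311 A_ack=258 B_seq=258 B_ack=1311
After event 5: A_seq=1311 A_ack=302 B_seq=302 B_ack=1311
After event 6: A_seq=1490 A_ack=302 B_seq=302 B_ack=1490
After event 7: A_seq=1589 A_ack=302 B_seq=302 B_ack=1589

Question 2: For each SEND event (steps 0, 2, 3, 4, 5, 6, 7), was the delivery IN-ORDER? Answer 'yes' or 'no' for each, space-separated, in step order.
Step 0: SEND seq=1000 -> in-order
Step 2: SEND seq=1172 -> out-of-order
Step 3: SEND seq=1126 -> in-order
Step 4: SEND seq=200 -> in-order
Step 5: SEND seq=258 -> in-order
Step 6: SEND seq=1311 -> in-order
Step 7: SEND seq=1490 -> in-order

Answer: yes no yes yes yes yes yes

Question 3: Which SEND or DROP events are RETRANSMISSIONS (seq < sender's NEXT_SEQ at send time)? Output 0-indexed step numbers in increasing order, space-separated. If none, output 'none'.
Answer: 3

Derivation:
Step 0: SEND seq=1000 -> fresh
Step 1: DROP seq=1126 -> fresh
Step 2: SEND seq=1172 -> fresh
Step 3: SEND seq=1126 -> retransmit
Step 4: SEND seq=200 -> fresh
Step 5: SEND seq=258 -> fresh
Step 6: SEND seq=1311 -> fresh
Step 7: SEND seq=1490 -> fresh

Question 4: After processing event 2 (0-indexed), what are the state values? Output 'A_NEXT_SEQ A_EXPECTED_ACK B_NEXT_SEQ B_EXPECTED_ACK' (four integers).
After event 0: A_seq=1126 A_ack=200 B_seq=200 B_ack=1126
After event 1: A_seq=1172 A_ack=200 B_seq=200 B_ack=1126
After event 2: A_seq=1311 A_ack=200 B_seq=200 B_ack=1126

1311 200 200 1126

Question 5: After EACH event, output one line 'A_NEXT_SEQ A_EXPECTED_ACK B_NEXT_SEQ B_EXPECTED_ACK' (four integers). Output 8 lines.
1126 200 200 1126
1172 200 200 1126
1311 200 200 1126
1311 200 200 1311
1311 258 258 1311
1311 302 302 1311
1490 302 302 1490
1589 302 302 1589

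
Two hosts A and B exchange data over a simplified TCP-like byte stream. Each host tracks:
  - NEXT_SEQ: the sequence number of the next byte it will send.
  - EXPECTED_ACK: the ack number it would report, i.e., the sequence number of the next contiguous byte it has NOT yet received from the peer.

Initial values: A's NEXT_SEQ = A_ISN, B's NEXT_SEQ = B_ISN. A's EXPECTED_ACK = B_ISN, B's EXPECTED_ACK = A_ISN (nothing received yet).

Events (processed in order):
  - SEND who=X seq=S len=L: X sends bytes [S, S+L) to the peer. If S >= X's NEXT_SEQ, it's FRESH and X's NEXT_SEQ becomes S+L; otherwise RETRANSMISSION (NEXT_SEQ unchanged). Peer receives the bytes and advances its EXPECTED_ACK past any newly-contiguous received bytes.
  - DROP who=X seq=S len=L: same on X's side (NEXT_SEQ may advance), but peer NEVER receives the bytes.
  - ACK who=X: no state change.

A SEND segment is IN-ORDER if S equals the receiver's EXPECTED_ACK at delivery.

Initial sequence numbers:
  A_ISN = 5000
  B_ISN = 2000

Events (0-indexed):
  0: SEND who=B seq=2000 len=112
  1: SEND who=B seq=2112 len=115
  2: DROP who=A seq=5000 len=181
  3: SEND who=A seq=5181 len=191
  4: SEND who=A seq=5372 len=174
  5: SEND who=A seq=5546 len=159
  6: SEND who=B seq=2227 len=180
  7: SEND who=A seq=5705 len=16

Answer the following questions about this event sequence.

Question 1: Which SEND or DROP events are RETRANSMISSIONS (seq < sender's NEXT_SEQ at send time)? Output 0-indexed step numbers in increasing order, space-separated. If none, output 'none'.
Answer: none

Derivation:
Step 0: SEND seq=2000 -> fresh
Step 1: SEND seq=2112 -> fresh
Step 2: DROP seq=5000 -> fresh
Step 3: SEND seq=5181 -> fresh
Step 4: SEND seq=5372 -> fresh
Step 5: SEND seq=5546 -> fresh
Step 6: SEND seq=2227 -> fresh
Step 7: SEND seq=5705 -> fresh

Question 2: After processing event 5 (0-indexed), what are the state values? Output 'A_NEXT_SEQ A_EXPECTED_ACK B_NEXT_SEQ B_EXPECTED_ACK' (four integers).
After event 0: A_seq=5000 A_ack=2112 B_seq=2112 B_ack=5000
After event 1: A_seq=5000 A_ack=2227 B_seq=2227 B_ack=5000
After event 2: A_seq=5181 A_ack=2227 B_seq=2227 B_ack=5000
After event 3: A_seq=5372 A_ack=2227 B_seq=2227 B_ack=5000
After event 4: A_seq=5546 A_ack=2227 B_seq=2227 B_ack=5000
After event 5: A_seq=5705 A_ack=2227 B_seq=2227 B_ack=5000

5705 2227 2227 5000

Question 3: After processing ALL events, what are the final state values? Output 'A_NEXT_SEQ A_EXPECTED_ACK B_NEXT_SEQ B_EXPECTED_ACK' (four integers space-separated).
After event 0: A_seq=5000 A_ack=2112 B_seq=2112 B_ack=5000
After event 1: A_seq=5000 A_ack=2227 B_seq=2227 B_ack=5000
After event 2: A_seq=5181 A_ack=2227 B_seq=2227 B_ack=5000
After event 3: A_seq=5372 A_ack=2227 B_seq=2227 B_ack=5000
After event 4: A_seq=5546 A_ack=2227 B_seq=2227 B_ack=5000
After event 5: A_seq=5705 A_ack=2227 B_seq=2227 B_ack=5000
After event 6: A_seq=5705 A_ack=2407 B_seq=2407 B_ack=5000
After event 7: A_seq=5721 A_ack=2407 B_seq=2407 B_ack=5000

Answer: 5721 2407 2407 5000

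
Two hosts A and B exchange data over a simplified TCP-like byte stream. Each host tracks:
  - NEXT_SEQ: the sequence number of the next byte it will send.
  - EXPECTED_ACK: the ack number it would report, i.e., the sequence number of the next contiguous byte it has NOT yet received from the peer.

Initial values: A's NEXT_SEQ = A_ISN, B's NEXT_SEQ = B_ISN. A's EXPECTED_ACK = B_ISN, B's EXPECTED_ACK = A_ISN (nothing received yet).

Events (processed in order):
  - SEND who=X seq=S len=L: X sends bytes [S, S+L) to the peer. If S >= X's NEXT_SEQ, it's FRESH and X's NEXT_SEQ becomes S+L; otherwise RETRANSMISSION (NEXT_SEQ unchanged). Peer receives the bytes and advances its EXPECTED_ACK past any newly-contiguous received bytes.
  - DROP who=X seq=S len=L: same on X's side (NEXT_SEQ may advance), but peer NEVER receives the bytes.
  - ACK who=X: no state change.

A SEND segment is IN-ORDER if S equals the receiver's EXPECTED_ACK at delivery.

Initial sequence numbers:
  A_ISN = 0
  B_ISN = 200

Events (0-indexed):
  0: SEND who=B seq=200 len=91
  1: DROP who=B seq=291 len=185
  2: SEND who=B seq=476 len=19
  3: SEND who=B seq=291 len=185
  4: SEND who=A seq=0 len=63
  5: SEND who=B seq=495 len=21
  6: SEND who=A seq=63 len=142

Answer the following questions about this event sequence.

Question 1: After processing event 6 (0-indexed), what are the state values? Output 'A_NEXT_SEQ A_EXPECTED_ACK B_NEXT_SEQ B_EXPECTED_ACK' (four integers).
After event 0: A_seq=0 A_ack=291 B_seq=291 B_ack=0
After event 1: A_seq=0 A_ack=291 B_seq=476 B_ack=0
After event 2: A_seq=0 A_ack=291 B_seq=495 B_ack=0
After event 3: A_seq=0 A_ack=495 B_seq=495 B_ack=0
After event 4: A_seq=63 A_ack=495 B_seq=495 B_ack=63
After event 5: A_seq=63 A_ack=516 B_seq=516 B_ack=63
After event 6: A_seq=205 A_ack=516 B_seq=516 B_ack=205

205 516 516 205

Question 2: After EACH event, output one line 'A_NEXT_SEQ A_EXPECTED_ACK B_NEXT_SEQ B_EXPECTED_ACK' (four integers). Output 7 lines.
0 291 291 0
0 291 476 0
0 291 495 0
0 495 495 0
63 495 495 63
63 516 516 63
205 516 516 205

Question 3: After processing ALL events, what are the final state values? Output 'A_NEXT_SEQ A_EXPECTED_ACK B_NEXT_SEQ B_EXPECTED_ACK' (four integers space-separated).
Answer: 205 516 516 205

Derivation:
After event 0: A_seq=0 A_ack=291 B_seq=291 B_ack=0
After event 1: A_seq=0 A_ack=291 B_seq=476 B_ack=0
After event 2: A_seq=0 A_ack=291 B_seq=495 B_ack=0
After event 3: A_seq=0 A_ack=495 B_seq=495 B_ack=0
After event 4: A_seq=63 A_ack=495 B_seq=495 B_ack=63
After event 5: A_seq=63 A_ack=516 B_seq=516 B_ack=63
After event 6: A_seq=205 A_ack=516 B_seq=516 B_ack=205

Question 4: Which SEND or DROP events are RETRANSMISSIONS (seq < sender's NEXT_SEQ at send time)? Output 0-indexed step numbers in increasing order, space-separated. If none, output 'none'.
Answer: 3

Derivation:
Step 0: SEND seq=200 -> fresh
Step 1: DROP seq=291 -> fresh
Step 2: SEND seq=476 -> fresh
Step 3: SEND seq=291 -> retransmit
Step 4: SEND seq=0 -> fresh
Step 5: SEND seq=495 -> fresh
Step 6: SEND seq=63 -> fresh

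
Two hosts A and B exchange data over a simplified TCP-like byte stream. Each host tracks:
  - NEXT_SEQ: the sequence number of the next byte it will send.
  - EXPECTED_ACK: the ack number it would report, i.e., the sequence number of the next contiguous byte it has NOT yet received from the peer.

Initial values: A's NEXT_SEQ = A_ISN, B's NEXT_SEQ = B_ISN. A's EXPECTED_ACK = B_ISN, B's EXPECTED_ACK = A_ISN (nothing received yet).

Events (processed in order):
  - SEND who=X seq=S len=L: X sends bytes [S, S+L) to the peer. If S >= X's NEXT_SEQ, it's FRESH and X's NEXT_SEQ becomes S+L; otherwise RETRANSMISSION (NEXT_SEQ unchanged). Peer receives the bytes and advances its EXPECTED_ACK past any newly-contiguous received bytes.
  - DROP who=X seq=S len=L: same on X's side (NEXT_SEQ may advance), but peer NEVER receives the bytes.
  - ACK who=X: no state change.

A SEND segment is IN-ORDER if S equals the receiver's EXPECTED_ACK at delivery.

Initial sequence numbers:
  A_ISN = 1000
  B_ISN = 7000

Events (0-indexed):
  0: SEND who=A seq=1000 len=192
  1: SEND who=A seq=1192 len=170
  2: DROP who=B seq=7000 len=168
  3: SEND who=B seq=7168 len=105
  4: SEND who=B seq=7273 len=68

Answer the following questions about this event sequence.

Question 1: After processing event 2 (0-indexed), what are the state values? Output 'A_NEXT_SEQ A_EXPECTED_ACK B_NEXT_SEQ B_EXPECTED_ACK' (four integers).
After event 0: A_seq=1192 A_ack=7000 B_seq=7000 B_ack=1192
After event 1: A_seq=1362 A_ack=7000 B_seq=7000 B_ack=1362
After event 2: A_seq=1362 A_ack=7000 B_seq=7168 B_ack=1362

1362 7000 7168 1362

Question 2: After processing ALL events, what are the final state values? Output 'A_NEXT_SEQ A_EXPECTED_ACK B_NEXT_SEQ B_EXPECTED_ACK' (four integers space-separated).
After event 0: A_seq=1192 A_ack=7000 B_seq=7000 B_ack=1192
After event 1: A_seq=1362 A_ack=7000 B_seq=7000 B_ack=1362
After event 2: A_seq=1362 A_ack=7000 B_seq=7168 B_ack=1362
After event 3: A_seq=1362 A_ack=7000 B_seq=7273 B_ack=1362
After event 4: A_seq=1362 A_ack=7000 B_seq=7341 B_ack=1362

Answer: 1362 7000 7341 1362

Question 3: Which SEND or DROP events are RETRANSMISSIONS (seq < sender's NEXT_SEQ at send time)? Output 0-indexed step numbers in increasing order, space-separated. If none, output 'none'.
Step 0: SEND seq=1000 -> fresh
Step 1: SEND seq=1192 -> fresh
Step 2: DROP seq=7000 -> fresh
Step 3: SEND seq=7168 -> fresh
Step 4: SEND seq=7273 -> fresh

Answer: none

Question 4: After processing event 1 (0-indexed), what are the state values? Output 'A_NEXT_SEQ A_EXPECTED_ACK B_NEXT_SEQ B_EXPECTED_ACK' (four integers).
After event 0: A_seq=1192 A_ack=7000 B_seq=7000 B_ack=1192
After event 1: A_seq=1362 A_ack=7000 B_seq=7000 B_ack=1362

1362 7000 7000 1362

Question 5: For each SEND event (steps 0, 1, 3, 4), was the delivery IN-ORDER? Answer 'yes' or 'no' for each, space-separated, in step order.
Answer: yes yes no no

Derivation:
Step 0: SEND seq=1000 -> in-order
Step 1: SEND seq=1192 -> in-order
Step 3: SEND seq=7168 -> out-of-order
Step 4: SEND seq=7273 -> out-of-order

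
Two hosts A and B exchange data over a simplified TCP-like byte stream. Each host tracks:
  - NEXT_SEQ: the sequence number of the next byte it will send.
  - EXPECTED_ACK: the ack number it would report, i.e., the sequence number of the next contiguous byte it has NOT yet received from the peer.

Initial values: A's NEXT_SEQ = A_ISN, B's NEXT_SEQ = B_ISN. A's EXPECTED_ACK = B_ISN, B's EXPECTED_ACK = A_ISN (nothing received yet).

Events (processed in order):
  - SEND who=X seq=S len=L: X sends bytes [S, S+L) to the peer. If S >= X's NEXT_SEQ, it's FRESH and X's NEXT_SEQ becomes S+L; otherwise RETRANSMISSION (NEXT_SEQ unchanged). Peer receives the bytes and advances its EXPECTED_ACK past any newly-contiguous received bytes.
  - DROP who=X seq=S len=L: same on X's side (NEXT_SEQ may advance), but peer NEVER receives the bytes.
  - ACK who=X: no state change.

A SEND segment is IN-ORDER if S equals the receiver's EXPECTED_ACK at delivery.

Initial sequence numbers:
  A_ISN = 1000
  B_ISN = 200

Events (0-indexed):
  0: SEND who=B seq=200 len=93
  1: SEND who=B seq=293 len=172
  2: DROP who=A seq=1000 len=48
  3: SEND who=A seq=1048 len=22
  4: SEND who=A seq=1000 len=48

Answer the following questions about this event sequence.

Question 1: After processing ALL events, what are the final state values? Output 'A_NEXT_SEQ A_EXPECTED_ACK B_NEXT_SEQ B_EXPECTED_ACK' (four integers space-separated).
After event 0: A_seq=1000 A_ack=293 B_seq=293 B_ack=1000
After event 1: A_seq=1000 A_ack=465 B_seq=465 B_ack=1000
After event 2: A_seq=1048 A_ack=465 B_seq=465 B_ack=1000
After event 3: A_seq=1070 A_ack=465 B_seq=465 B_ack=1000
After event 4: A_seq=1070 A_ack=465 B_seq=465 B_ack=1070

Answer: 1070 465 465 1070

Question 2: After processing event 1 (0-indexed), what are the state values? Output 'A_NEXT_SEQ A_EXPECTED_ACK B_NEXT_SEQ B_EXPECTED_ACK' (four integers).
After event 0: A_seq=1000 A_ack=293 B_seq=293 B_ack=1000
After event 1: A_seq=1000 A_ack=465 B_seq=465 B_ack=1000

1000 465 465 1000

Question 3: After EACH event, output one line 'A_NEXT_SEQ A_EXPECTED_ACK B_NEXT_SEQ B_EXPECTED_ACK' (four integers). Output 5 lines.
1000 293 293 1000
1000 465 465 1000
1048 465 465 1000
1070 465 465 1000
1070 465 465 1070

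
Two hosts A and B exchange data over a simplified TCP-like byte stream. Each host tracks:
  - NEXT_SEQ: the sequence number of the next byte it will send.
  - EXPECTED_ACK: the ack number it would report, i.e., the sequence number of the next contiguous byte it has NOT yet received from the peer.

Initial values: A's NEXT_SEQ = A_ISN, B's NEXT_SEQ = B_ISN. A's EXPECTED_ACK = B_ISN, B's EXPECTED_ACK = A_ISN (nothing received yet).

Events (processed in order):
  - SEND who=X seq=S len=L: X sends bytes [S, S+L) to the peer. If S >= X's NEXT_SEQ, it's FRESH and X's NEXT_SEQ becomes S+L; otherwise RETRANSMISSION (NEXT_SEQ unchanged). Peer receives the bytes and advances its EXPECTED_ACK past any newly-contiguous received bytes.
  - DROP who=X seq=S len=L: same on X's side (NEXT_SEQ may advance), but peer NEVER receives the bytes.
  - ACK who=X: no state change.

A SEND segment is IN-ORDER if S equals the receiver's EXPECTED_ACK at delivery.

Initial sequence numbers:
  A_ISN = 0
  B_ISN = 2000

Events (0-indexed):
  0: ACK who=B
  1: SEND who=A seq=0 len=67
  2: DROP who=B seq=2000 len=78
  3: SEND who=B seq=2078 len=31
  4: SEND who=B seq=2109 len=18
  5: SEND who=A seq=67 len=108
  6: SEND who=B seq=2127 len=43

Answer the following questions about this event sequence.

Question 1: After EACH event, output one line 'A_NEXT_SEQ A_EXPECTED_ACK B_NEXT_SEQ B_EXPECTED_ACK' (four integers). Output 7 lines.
0 2000 2000 0
67 2000 2000 67
67 2000 2078 67
67 2000 2109 67
67 2000 2127 67
175 2000 2127 175
175 2000 2170 175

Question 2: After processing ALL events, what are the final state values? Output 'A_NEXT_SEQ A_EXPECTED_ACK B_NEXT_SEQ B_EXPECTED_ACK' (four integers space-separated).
Answer: 175 2000 2170 175

Derivation:
After event 0: A_seq=0 A_ack=2000 B_seq=2000 B_ack=0
After event 1: A_seq=67 A_ack=2000 B_seq=2000 B_ack=67
After event 2: A_seq=67 A_ack=2000 B_seq=2078 B_ack=67
After event 3: A_seq=67 A_ack=2000 B_seq=2109 B_ack=67
After event 4: A_seq=67 A_ack=2000 B_seq=2127 B_ack=67
After event 5: A_seq=175 A_ack=2000 B_seq=2127 B_ack=175
After event 6: A_seq=175 A_ack=2000 B_seq=2170 B_ack=175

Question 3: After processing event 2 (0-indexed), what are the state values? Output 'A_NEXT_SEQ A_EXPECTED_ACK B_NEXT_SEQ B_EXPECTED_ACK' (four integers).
After event 0: A_seq=0 A_ack=2000 B_seq=2000 B_ack=0
After event 1: A_seq=67 A_ack=2000 B_seq=2000 B_ack=67
After event 2: A_seq=67 A_ack=2000 B_seq=2078 B_ack=67

67 2000 2078 67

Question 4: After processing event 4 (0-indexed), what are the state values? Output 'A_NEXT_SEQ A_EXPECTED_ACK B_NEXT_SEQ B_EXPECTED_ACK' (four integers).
After event 0: A_seq=0 A_ack=2000 B_seq=2000 B_ack=0
After event 1: A_seq=67 A_ack=2000 B_seq=2000 B_ack=67
After event 2: A_seq=67 A_ack=2000 B_seq=2078 B_ack=67
After event 3: A_seq=67 A_ack=2000 B_seq=2109 B_ack=67
After event 4: A_seq=67 A_ack=2000 B_seq=2127 B_ack=67

67 2000 2127 67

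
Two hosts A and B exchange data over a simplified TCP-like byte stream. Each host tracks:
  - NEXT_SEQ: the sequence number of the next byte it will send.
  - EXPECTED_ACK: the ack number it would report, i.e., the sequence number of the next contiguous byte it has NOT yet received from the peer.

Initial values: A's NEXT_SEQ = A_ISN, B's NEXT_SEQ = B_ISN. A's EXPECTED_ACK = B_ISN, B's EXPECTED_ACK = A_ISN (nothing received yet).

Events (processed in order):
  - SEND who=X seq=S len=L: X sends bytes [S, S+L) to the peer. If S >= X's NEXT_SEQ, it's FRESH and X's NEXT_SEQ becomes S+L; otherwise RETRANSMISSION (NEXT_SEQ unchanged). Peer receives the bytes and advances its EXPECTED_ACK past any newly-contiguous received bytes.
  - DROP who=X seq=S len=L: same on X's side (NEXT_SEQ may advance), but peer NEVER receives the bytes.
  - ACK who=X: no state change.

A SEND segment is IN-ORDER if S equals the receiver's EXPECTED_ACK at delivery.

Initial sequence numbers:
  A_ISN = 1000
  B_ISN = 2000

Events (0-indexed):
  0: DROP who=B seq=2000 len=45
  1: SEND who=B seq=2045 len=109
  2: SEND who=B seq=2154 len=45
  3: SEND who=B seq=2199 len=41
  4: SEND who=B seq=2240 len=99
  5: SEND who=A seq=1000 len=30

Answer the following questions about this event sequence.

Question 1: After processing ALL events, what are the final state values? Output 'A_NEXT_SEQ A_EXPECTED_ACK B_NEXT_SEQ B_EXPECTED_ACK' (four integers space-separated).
Answer: 1030 2000 2339 1030

Derivation:
After event 0: A_seq=1000 A_ack=2000 B_seq=2045 B_ack=1000
After event 1: A_seq=1000 A_ack=2000 B_seq=2154 B_ack=1000
After event 2: A_seq=1000 A_ack=2000 B_seq=2199 B_ack=1000
After event 3: A_seq=1000 A_ack=2000 B_seq=2240 B_ack=1000
After event 4: A_seq=1000 A_ack=2000 B_seq=2339 B_ack=1000
After event 5: A_seq=1030 A_ack=2000 B_seq=2339 B_ack=1030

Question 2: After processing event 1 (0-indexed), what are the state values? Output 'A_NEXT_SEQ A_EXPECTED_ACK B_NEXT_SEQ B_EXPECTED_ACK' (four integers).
After event 0: A_seq=1000 A_ack=2000 B_seq=2045 B_ack=1000
After event 1: A_seq=1000 A_ack=2000 B_seq=2154 B_ack=1000

1000 2000 2154 1000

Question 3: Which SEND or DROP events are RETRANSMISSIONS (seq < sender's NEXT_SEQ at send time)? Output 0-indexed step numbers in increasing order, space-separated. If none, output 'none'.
Step 0: DROP seq=2000 -> fresh
Step 1: SEND seq=2045 -> fresh
Step 2: SEND seq=2154 -> fresh
Step 3: SEND seq=2199 -> fresh
Step 4: SEND seq=2240 -> fresh
Step 5: SEND seq=1000 -> fresh

Answer: none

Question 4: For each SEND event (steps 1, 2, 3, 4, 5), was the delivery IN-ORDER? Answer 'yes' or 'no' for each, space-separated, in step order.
Step 1: SEND seq=2045 -> out-of-order
Step 2: SEND seq=2154 -> out-of-order
Step 3: SEND seq=2199 -> out-of-order
Step 4: SEND seq=2240 -> out-of-order
Step 5: SEND seq=1000 -> in-order

Answer: no no no no yes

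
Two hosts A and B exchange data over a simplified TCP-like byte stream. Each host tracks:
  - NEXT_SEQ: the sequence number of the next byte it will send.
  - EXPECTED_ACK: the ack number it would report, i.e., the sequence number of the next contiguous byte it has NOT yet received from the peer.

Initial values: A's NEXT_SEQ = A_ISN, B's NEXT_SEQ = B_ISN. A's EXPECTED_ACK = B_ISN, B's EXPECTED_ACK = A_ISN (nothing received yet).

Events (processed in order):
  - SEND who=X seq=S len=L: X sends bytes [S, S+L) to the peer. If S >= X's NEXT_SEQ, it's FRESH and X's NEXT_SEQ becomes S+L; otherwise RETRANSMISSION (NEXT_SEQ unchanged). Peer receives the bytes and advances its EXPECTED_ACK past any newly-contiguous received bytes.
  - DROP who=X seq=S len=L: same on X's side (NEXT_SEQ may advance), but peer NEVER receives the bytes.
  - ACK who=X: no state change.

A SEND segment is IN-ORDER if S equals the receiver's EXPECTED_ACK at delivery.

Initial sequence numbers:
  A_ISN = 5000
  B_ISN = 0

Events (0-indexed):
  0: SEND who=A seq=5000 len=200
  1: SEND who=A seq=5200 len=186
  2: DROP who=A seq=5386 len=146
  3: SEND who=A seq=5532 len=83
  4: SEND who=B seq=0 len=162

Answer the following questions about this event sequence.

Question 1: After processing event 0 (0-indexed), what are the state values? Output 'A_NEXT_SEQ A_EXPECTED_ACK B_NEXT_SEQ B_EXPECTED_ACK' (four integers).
After event 0: A_seq=5200 A_ack=0 B_seq=0 B_ack=5200

5200 0 0 5200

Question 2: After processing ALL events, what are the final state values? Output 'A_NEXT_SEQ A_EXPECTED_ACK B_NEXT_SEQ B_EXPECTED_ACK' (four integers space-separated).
Answer: 5615 162 162 5386

Derivation:
After event 0: A_seq=5200 A_ack=0 B_seq=0 B_ack=5200
After event 1: A_seq=5386 A_ack=0 B_seq=0 B_ack=5386
After event 2: A_seq=5532 A_ack=0 B_seq=0 B_ack=5386
After event 3: A_seq=5615 A_ack=0 B_seq=0 B_ack=5386
After event 4: A_seq=5615 A_ack=162 B_seq=162 B_ack=5386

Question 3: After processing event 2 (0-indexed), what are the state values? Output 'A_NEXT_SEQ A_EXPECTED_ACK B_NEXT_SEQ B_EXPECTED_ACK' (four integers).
After event 0: A_seq=5200 A_ack=0 B_seq=0 B_ack=5200
After event 1: A_seq=5386 A_ack=0 B_seq=0 B_ack=5386
After event 2: A_seq=5532 A_ack=0 B_seq=0 B_ack=5386

5532 0 0 5386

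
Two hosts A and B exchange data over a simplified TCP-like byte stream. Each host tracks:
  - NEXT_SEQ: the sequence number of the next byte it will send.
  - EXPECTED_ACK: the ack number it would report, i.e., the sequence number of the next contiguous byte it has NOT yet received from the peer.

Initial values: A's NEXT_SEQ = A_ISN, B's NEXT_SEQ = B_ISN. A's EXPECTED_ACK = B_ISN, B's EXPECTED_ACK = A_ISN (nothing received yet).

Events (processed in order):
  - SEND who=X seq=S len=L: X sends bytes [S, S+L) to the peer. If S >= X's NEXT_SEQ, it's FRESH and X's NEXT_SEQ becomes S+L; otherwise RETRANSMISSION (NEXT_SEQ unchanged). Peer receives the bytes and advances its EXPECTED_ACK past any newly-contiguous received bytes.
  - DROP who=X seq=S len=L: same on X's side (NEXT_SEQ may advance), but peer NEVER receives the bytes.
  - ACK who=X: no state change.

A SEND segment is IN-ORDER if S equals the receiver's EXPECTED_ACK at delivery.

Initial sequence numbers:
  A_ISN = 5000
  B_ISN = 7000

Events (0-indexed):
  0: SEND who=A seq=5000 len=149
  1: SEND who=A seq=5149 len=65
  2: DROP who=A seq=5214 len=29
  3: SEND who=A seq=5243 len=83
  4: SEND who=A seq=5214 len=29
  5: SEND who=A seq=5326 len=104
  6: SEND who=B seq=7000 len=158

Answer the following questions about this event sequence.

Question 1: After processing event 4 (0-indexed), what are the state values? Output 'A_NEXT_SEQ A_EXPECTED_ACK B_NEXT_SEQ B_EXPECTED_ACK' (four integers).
After event 0: A_seq=5149 A_ack=7000 B_seq=7000 B_ack=5149
After event 1: A_seq=5214 A_ack=7000 B_seq=7000 B_ack=5214
After event 2: A_seq=5243 A_ack=7000 B_seq=7000 B_ack=5214
After event 3: A_seq=5326 A_ack=7000 B_seq=7000 B_ack=5214
After event 4: A_seq=5326 A_ack=7000 B_seq=7000 B_ack=5326

5326 7000 7000 5326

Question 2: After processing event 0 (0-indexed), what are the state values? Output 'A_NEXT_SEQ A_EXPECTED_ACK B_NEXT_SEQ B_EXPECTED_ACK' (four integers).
After event 0: A_seq=5149 A_ack=7000 B_seq=7000 B_ack=5149

5149 7000 7000 5149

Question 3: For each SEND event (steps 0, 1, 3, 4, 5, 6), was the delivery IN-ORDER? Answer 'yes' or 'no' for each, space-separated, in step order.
Step 0: SEND seq=5000 -> in-order
Step 1: SEND seq=5149 -> in-order
Step 3: SEND seq=5243 -> out-of-order
Step 4: SEND seq=5214 -> in-order
Step 5: SEND seq=5326 -> in-order
Step 6: SEND seq=7000 -> in-order

Answer: yes yes no yes yes yes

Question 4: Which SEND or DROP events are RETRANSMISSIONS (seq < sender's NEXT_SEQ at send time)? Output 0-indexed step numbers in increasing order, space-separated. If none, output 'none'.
Step 0: SEND seq=5000 -> fresh
Step 1: SEND seq=5149 -> fresh
Step 2: DROP seq=5214 -> fresh
Step 3: SEND seq=5243 -> fresh
Step 4: SEND seq=5214 -> retransmit
Step 5: SEND seq=5326 -> fresh
Step 6: SEND seq=7000 -> fresh

Answer: 4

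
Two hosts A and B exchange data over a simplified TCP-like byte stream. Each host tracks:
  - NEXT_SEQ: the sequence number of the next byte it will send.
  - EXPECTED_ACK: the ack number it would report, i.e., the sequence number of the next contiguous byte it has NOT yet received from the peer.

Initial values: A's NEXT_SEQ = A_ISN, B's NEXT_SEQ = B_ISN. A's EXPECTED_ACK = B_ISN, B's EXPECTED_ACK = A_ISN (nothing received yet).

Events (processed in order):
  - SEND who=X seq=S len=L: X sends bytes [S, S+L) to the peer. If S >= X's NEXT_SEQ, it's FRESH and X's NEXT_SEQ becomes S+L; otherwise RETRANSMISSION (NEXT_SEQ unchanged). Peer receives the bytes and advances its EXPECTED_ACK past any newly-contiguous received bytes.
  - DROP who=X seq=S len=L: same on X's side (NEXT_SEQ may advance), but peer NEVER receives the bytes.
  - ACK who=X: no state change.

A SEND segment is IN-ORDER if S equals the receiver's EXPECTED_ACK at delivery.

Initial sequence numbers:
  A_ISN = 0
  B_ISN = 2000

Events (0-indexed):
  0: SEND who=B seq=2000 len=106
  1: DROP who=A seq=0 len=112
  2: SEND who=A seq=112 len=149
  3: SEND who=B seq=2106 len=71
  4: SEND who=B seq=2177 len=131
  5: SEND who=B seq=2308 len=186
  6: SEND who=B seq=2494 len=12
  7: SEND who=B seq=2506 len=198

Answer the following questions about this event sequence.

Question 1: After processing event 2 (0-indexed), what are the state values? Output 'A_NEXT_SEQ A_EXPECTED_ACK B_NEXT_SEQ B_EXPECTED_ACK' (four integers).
After event 0: A_seq=0 A_ack=2106 B_seq=2106 B_ack=0
After event 1: A_seq=112 A_ack=2106 B_seq=2106 B_ack=0
After event 2: A_seq=261 A_ack=2106 B_seq=2106 B_ack=0

261 2106 2106 0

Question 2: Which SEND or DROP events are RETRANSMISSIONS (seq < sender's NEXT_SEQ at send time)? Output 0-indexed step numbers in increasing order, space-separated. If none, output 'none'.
Answer: none

Derivation:
Step 0: SEND seq=2000 -> fresh
Step 1: DROP seq=0 -> fresh
Step 2: SEND seq=112 -> fresh
Step 3: SEND seq=2106 -> fresh
Step 4: SEND seq=2177 -> fresh
Step 5: SEND seq=2308 -> fresh
Step 6: SEND seq=2494 -> fresh
Step 7: SEND seq=2506 -> fresh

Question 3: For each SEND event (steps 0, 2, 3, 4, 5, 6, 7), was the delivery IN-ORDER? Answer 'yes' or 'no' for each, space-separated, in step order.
Step 0: SEND seq=2000 -> in-order
Step 2: SEND seq=112 -> out-of-order
Step 3: SEND seq=2106 -> in-order
Step 4: SEND seq=2177 -> in-order
Step 5: SEND seq=2308 -> in-order
Step 6: SEND seq=2494 -> in-order
Step 7: SEND seq=2506 -> in-order

Answer: yes no yes yes yes yes yes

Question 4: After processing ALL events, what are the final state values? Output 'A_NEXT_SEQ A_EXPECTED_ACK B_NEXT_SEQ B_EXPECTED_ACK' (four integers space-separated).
Answer: 261 2704 2704 0

Derivation:
After event 0: A_seq=0 A_ack=2106 B_seq=2106 B_ack=0
After event 1: A_seq=112 A_ack=2106 B_seq=2106 B_ack=0
After event 2: A_seq=261 A_ack=2106 B_seq=2106 B_ack=0
After event 3: A_seq=261 A_ack=2177 B_seq=2177 B_ack=0
After event 4: A_seq=261 A_ack=2308 B_seq=2308 B_ack=0
After event 5: A_seq=261 A_ack=2494 B_seq=2494 B_ack=0
After event 6: A_seq=261 A_ack=2506 B_seq=2506 B_ack=0
After event 7: A_seq=261 A_ack=2704 B_seq=2704 B_ack=0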